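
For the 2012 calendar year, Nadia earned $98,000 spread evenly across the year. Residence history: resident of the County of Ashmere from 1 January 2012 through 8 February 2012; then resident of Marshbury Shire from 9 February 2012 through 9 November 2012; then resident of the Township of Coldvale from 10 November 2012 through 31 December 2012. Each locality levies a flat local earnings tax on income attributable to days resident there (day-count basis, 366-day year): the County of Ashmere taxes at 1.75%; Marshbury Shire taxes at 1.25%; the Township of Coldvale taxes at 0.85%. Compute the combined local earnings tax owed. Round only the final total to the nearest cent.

$1,221.52

The County of Ashmere, 1 January – 8 February 2012: 39 days → $98,000 × 1.75% × 39/366 = $182.7459
Marshbury Shire, 9 February – 9 November 2012: 275 days → $98,000 × 1.25% × 275/366 = $920.4235
The Township of Coldvale, 10 November – 31 December 2012: 52 days → $98,000 × 0.85% × 52/366 = $118.3497
Total = $1,221.5191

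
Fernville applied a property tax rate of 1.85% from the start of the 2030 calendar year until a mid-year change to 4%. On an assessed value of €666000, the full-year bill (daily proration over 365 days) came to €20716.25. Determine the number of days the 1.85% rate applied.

151 days

Let d = days at the first rate; then 365 − d days at the second rate.
€666000 × [1.85%·d + 4%·(365−d)] / 365 = €20716.25
Solving gives d = 151, so the new rate took effect on 1 June 2030.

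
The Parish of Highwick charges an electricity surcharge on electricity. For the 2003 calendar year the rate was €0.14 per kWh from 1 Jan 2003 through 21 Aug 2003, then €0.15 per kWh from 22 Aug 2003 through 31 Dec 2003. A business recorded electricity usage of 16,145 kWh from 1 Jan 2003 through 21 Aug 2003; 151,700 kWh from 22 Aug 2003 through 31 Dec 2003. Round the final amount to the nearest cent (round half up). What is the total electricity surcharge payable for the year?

1 Jan – 21 Aug 2003: 16,145 kWh at €0.14/kWh → €2,260.30
22 Aug – 31 Dec 2003: 151,700 kWh at €0.15/kWh → €22,755.00

€25,015.30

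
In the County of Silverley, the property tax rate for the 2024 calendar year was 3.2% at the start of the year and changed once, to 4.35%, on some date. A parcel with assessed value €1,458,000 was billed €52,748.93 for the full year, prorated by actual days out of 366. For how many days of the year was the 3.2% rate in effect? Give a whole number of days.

Let d = days at the first rate; then 366 − d days at the second rate.
€1,458,000 × [3.2%·d + 4.35%·(366−d)] / 366 = €52,748.93
Solving gives d = 233, so the new rate took effect on 21 Aug 2024.

233 days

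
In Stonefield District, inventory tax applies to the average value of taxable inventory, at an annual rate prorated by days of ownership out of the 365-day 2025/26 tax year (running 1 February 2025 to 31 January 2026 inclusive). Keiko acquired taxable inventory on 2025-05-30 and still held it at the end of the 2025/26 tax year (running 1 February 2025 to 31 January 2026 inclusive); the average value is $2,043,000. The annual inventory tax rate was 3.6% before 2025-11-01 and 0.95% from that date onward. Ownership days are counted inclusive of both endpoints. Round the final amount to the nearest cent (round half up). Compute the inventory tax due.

2025-05-30 to 2025-10-31: 155 days at 3.6% → $2,043,000 × 3.6% × 155/365 = $31,232.7123
2025-11-01 to 2026-01-31: 92 days at 0.95% → $2,043,000 × 0.95% × 92/365 = $4,892.0055
Total = $36,124.7178

$36,124.72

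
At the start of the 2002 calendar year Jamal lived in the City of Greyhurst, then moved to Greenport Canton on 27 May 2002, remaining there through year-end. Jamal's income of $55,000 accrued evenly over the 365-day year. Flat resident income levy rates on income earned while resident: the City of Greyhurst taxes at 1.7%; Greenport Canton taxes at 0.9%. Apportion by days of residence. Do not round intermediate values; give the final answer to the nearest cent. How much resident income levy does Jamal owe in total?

$671.00

The City of Greyhurst, 1 Jan – 26 May 2002: 146 days → $55,000 × 1.7% × 146/365 = $374.0000
Greenport Canton, 27 May – 31 Dec 2002: 219 days → $55,000 × 0.9% × 219/365 = $297.0000
Total = $671.0000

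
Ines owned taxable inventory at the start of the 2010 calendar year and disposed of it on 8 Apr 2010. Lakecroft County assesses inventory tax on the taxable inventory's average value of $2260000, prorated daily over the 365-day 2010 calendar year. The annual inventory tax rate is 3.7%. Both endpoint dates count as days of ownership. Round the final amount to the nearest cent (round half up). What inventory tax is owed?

Days held (1 Jan – 8 Apr 2010): 98 out of 365
Tax = $2260000 × 3.7% × 98/365 = $22451.3973

$22451.40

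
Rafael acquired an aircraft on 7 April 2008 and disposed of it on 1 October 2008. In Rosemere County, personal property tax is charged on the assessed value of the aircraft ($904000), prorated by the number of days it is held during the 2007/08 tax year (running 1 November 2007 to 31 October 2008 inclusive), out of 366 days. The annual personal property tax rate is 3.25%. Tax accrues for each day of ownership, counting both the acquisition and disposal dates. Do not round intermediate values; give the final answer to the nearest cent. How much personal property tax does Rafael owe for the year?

Days held (7 April – 1 October 2008): 178 out of 366
Tax = $904000 × 3.25% × 178/366 = $14288.6339

$14288.63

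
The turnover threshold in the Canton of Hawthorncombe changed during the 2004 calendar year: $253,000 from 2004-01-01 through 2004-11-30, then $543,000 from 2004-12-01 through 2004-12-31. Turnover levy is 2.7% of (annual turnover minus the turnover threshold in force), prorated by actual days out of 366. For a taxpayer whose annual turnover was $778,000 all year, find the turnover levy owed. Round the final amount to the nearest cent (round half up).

2004-01-01 to 2004-11-30: 335 days, exemption $253,000 → ($778,000 − $253,000) × 2.7% × 335/366 = $12,974.3852
2004-12-01 to 2004-12-31: 31 days, exemption $543,000 → ($778,000 − $543,000) × 2.7% × 31/366 = $537.4180
Total = $13,511.8033

$13,511.80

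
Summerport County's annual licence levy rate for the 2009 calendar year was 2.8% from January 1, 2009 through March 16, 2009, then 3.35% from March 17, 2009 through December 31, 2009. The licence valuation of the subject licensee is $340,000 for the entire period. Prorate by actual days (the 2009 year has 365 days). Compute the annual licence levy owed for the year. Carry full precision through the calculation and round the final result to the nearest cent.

January 1 – March 16, 2009: 75 days at 2.8% → $340,000 × 2.8% × 75/365 = $1,956.1644
March 17 – December 31, 2009: 290 days at 3.35% → $340,000 × 3.35% × 290/365 = $9,049.5890
Total = $11,005.7534

$11,005.75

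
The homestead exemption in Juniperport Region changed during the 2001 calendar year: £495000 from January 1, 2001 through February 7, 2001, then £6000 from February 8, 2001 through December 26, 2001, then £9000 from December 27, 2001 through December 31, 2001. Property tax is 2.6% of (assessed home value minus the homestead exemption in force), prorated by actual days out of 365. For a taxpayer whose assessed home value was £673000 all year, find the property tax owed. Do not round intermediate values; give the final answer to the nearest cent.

January 1 – February 7, 2001: 38 days, exemption £495000 → (£673000 − £495000) × 2.6% × 38/365 = £481.8192
February 8 – December 26, 2001: 322 days, exemption £6000 → (£673000 − £6000) × 2.6% × 322/365 = £15298.9699
December 27 – December 31, 2001: 5 days, exemption £9000 → (£673000 − £9000) × 2.6% × 5/365 = £236.4932
Total = £16017.2822

£16017.28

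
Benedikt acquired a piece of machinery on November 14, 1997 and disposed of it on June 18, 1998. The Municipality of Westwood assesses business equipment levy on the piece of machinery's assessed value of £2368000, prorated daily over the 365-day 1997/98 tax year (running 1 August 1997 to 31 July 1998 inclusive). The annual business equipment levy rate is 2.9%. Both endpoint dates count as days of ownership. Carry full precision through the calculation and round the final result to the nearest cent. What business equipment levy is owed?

Days held (November 14, 1997 – June 18, 1998): 217 out of 365
Tax = £2368000 × 2.9% × 217/365 = £40826.9151

£40826.92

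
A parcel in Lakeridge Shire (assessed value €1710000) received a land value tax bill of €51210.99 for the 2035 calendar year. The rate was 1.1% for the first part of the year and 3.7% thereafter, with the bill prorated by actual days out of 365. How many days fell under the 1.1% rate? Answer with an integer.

Let d = days at the first rate; then 365 − d days at the second rate.
€1710000 × [1.1%·d + 3.7%·(365−d)] / 365 = €51210.99
Solving gives d = 99, so the new rate took effect on April 10, 2035.

99 days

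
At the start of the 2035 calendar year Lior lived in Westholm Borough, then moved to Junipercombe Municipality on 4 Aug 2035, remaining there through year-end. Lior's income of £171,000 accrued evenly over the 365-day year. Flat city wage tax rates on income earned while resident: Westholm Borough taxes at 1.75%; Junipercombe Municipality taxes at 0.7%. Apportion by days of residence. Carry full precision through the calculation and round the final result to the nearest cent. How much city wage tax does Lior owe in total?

£2,254.62

Westholm Borough, 1 Jan – 3 Aug 2035: 215 days → £171,000 × 1.75% × 215/365 = £1,762.7055
Junipercombe Municipality, 4 Aug – 31 Dec 2035: 150 days → £171,000 × 0.7% × 150/365 = £491.9178
Total = £2,254.6233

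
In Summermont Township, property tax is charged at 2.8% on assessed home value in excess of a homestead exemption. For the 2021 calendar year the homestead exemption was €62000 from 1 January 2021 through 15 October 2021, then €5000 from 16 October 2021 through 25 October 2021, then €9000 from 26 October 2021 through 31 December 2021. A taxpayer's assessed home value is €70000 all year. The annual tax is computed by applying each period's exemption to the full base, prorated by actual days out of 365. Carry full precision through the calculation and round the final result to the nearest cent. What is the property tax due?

1 January – 15 October 2021: 288 days, exemption €62000 → (€70000 − €62000) × 2.8% × 288/365 = €176.7452
16 October – 25 October 2021: 10 days, exemption €5000 → (€70000 − €5000) × 2.8% × 10/365 = €49.8630
26 October – 31 December 2021: 67 days, exemption €9000 → (€70000 − €9000) × 2.8% × 67/365 = €313.5233
Total = €540.1315

€540.13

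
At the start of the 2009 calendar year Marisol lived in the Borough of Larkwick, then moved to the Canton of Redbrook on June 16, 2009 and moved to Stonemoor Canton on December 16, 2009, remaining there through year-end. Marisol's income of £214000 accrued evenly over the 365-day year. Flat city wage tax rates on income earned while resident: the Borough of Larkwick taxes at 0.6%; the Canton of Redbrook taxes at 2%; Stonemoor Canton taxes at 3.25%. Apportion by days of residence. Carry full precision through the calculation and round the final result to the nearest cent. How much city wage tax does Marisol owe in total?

The Borough of Larkwick, January 1 – June 15, 2009: 166 days → £214000 × 0.6% × 166/365 = £583.9562
The Canton of Redbrook, June 16 – December 15, 2009: 183 days → £214000 × 2% × 183/365 = £2145.8630
Stonemoor Canton, December 16 – December 31, 2009: 16 days → £214000 × 3.25% × 16/365 = £304.8767
Total = £3034.6959

£3034.70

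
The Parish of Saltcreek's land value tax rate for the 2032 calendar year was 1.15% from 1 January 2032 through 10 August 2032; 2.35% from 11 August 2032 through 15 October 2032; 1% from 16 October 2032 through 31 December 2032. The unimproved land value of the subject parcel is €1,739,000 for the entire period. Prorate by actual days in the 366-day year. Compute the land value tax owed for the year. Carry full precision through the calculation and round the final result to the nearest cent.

€23,212.80

1 January – 10 August 2032: 223 days at 1.15% → €1,739,000 × 1.15% × 223/366 = €12,184.8784
11 August – 15 October 2032: 66 days at 2.35% → €1,739,000 × 2.35% × 66/366 = €7,369.3689
16 October – 31 December 2032: 77 days at 1% → €1,739,000 × 1% × 77/366 = €3,658.5519
Total = €23,212.7992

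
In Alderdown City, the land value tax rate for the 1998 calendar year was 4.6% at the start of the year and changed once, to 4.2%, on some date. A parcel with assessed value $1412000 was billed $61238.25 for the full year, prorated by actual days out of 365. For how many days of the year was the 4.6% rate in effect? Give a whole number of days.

Let d = days at the first rate; then 365 − d days at the second rate.
$1412000 × [4.6%·d + 4.2%·(365−d)] / 365 = $61238.25
Solving gives d = 125, so the new rate took effect on 6 May 1998.

125 days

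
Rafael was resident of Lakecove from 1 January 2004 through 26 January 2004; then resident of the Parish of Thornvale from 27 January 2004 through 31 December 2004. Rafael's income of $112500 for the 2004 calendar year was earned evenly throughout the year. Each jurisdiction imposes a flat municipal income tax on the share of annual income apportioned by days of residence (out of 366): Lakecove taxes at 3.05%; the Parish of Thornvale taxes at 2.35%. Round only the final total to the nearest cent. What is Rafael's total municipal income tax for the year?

$2699.69

Lakecove, 1 January – 26 January 2004: 26 days → $112500 × 3.05% × 26/366 = $243.7500
The Parish of Thornvale, 27 January – 31 December 2004: 340 days → $112500 × 2.35% × 340/366 = $2455.9426
Total = $2699.6926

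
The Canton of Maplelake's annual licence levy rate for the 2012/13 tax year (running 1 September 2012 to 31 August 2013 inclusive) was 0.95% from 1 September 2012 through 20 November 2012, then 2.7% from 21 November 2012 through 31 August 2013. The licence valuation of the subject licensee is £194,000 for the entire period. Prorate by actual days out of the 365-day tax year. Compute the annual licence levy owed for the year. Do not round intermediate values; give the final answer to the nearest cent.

1 September – 20 November 2012: 81 days at 0.95% → £194,000 × 0.95% × 81/365 = £408.9945
21 November 2012 – 31 August 2013: 284 days at 2.7% → £194,000 × 2.7% × 284/365 = £4,075.5945
Total = £4,484.5890

£4,484.59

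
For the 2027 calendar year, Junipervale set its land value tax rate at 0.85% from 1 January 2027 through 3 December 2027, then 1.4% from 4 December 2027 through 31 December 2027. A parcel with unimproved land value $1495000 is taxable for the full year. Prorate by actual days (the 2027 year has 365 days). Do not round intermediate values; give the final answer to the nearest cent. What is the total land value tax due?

1 January – 3 December 2027: 337 days at 0.85% → $1495000 × 0.85% × 337/365 = $11732.6781
4 December – 31 December 2027: 28 days at 1.4% → $1495000 × 1.4% × 28/365 = $1605.5890
Total = $13338.2671

$13338.27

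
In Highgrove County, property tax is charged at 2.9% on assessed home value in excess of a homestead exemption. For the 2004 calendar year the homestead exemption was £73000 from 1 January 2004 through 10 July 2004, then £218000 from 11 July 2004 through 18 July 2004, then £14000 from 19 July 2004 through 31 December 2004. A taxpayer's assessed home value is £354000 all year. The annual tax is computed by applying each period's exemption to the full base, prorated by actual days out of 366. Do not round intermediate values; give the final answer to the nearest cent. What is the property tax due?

£8833.11

1 January – 10 July 2004: 192 days, exemption £73000 → (£354000 − £73000) × 2.9% × 192/366 = £4274.8852
11 July – 18 July 2004: 8 days, exemption £218000 → (£354000 − £218000) × 2.9% × 8/366 = £86.2077
19 July – 31 December 2004: 166 days, exemption £14000 → (£354000 − £14000) × 2.9% × 166/366 = £4472.0219
Total = £8833.1148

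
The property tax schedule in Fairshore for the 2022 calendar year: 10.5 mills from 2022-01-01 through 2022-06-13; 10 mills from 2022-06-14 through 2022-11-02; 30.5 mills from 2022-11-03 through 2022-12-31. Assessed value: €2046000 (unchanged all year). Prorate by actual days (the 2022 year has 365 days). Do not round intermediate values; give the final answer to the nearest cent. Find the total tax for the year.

2022-01-01 to 2022-06-13: 164 days at 10.5 mills → €2046000 × 1.05% × 164/365 = €9652.6356
2022-06-14 to 2022-11-02: 142 days at 10 mills → €2046000 × 1% × 142/365 = €7959.7808
2022-11-03 to 2022-12-31: 59 days at 30.5 mills → €2046000 × 3.05% × 59/365 = €10087.0603
Total = €27699.4767

€27699.48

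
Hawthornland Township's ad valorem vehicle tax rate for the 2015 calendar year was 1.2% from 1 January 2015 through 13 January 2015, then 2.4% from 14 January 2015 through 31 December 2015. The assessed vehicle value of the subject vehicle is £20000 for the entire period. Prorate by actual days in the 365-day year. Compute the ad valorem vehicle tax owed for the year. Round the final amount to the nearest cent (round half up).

£471.45

1 January – 13 January 2015: 13 days at 1.2% → £20000 × 1.2% × 13/365 = £8.5479
14 January – 31 December 2015: 352 days at 2.4% → £20000 × 2.4% × 352/365 = £462.9041
Total = £471.4521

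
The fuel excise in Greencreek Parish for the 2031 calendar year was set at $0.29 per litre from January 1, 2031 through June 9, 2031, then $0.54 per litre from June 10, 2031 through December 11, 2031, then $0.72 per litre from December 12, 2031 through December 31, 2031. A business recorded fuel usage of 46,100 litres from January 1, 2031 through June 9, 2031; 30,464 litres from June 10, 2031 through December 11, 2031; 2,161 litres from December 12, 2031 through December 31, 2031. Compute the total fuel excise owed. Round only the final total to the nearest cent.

$31,375.48

January 1 – June 9, 2031: 46,100 litres at $0.29/litre → $13,369.00
June 10 – December 11, 2031: 30,464 litres at $0.54/litre → $16,450.56
December 12 – December 31, 2031: 2,161 litres at $0.72/litre → $1,555.92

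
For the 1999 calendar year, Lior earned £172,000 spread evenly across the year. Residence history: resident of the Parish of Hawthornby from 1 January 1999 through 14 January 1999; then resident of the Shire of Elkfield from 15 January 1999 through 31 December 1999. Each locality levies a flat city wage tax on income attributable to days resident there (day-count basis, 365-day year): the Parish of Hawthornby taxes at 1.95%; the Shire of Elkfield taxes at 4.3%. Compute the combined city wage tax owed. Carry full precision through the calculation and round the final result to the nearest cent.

£7,240.96

The Parish of Hawthornby, 1 January – 14 January 1999: 14 days → £172,000 × 1.95% × 14/365 = £128.6466
The Shire of Elkfield, 15 January – 31 December 1999: 351 days → £172,000 × 4.3% × 351/365 = £7,112.3178
Total = £7,240.9644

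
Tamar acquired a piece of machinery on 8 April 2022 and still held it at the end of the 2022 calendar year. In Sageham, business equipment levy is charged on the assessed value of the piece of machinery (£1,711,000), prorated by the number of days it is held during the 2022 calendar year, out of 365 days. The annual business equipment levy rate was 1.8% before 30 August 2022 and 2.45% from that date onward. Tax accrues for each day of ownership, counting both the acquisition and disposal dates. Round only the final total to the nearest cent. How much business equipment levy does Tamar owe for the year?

8 April – 29 August 2022: 144 days at 1.8% → £1,711,000 × 1.8% × 144/365 = £12,150.4438
30 August – 31 December 2022: 124 days at 2.45% → £1,711,000 × 2.45% × 124/365 = £14,241.1452
Total = £26,391.5890

£26,391.59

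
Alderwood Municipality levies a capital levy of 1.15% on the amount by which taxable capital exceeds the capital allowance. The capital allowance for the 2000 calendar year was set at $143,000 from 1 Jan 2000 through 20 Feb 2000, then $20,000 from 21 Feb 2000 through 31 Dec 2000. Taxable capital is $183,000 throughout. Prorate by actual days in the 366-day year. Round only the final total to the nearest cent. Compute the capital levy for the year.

1 Jan – 20 Feb 2000: 51 days, exemption $143,000 → ($183,000 − $143,000) × 1.15% × 51/366 = $64.0984
21 Feb – 31 Dec 2000: 315 days, exemption $20,000 → ($183,000 − $20,000) × 1.15% × 315/366 = $1,613.2992
Total = $1,677.3975

$1,677.40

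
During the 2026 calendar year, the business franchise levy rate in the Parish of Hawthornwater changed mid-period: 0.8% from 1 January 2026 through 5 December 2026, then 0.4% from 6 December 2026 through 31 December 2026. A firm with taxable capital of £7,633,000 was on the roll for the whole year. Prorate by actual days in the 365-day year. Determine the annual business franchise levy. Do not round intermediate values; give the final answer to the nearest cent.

£58,889.12

1 January – 5 December 2026: 339 days at 0.8% → £7,633,000 × 0.8% × 339/365 = £56,714.2356
6 December – 31 December 2026: 26 days at 0.4% → £7,633,000 × 0.4% × 26/365 = £2,174.8822
Total = £58,889.1178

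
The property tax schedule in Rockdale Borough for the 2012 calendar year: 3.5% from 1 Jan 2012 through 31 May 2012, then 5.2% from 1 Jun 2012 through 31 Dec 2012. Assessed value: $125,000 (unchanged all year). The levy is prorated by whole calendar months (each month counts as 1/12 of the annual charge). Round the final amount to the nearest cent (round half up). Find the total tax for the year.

1 Jan – 31 May 2012: 5 months at 3.5% → $125,000 × 3.5% × 5/12 = $1,822.9167
1 Jun – 31 Dec 2012: 7 months at 5.2% → $125,000 × 5.2% × 7/12 = $3,791.6667
Total = $5,614.5833

$5,614.58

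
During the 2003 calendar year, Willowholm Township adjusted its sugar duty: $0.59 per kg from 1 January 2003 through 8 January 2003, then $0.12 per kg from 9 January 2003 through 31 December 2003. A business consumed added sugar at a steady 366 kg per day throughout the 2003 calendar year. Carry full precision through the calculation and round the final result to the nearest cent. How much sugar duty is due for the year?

$17406.96

1 January – 8 January 2003: 8 days × 366 kg/day = 2,928 kg at $0.59/kg → $1727.52
9 January – 31 December 2003: 357 days × 366 kg/day = 130,662 kg at $0.12/kg → $15679.44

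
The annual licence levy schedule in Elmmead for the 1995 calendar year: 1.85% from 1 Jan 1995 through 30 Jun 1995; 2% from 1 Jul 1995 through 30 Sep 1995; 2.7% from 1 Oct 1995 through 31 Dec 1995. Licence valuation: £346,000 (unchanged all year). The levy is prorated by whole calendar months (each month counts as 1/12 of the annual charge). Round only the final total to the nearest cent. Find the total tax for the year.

1 Jan – 30 Jun 1995: 6 months at 1.85% → £346,000 × 1.85% × 6/12 = £3,200.5000
1 Jul – 30 Sep 1995: 3 months at 2% → £346,000 × 2% × 3/12 = £1,730.0000
1 Oct – 31 Dec 1995: 3 months at 2.7% → £346,000 × 2.7% × 3/12 = £2,335.5000
Total = £7,266.0000

£7,266.00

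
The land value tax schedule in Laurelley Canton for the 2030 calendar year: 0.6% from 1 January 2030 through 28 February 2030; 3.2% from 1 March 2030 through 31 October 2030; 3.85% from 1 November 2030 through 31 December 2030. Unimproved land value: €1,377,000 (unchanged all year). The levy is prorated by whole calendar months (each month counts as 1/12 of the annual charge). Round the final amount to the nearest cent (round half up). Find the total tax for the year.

1 January – 28 February 2030: 2 months at 0.6% → €1,377,000 × 0.6% × 2/12 = €1,377.0000
1 March – 31 October 2030: 8 months at 3.2% → €1,377,000 × 3.2% × 8/12 = €29,376.0000
1 November – 31 December 2030: 2 months at 3.85% → €1,377,000 × 3.85% × 2/12 = €8,835.7500
Total = €39,588.7500

€39,588.75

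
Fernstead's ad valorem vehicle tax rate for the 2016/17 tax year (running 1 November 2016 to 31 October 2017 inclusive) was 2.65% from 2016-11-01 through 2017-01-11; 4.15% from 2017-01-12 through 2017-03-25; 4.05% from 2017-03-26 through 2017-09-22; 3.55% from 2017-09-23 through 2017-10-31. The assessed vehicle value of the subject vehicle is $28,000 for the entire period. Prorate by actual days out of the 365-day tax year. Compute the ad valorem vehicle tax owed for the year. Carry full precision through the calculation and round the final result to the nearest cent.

2016-11-01 to 2017-01-11: 72 days at 2.65% → $28,000 × 2.65% × 72/365 = $146.3671
2017-01-12 to 2017-03-25: 73 days at 4.15% → $28,000 × 4.15% × 73/365 = $232.4000
2017-03-26 to 2017-09-22: 181 days at 4.05% → $28,000 × 4.05% × 181/365 = $562.3397
2017-09-23 to 2017-10-31: 39 days at 3.55% → $28,000 × 3.55% × 39/365 = $106.2082
Total = $1,047.3151

$1,047.32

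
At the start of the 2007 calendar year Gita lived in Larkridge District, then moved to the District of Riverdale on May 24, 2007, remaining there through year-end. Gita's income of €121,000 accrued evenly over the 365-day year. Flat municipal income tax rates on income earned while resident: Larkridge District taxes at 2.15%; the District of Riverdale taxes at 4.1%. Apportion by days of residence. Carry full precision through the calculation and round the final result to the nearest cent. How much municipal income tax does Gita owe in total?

Larkridge District, January 1 – May 23, 2007: 143 days → €121,000 × 2.15% × 143/365 = €1,019.2178
The District of Riverdale, May 24 – December 31, 2007: 222 days → €121,000 × 4.1% × 222/365 = €3,017.3753
Total = €4,036.5932

€4,036.59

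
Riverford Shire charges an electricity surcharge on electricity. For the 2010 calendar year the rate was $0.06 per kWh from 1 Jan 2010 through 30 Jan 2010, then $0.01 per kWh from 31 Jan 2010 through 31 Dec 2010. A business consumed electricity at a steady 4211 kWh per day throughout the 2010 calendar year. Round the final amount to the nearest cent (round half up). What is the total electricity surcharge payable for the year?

$21,686.65

1 Jan – 30 Jan 2010: 30 days × 4211 kWh/day = 126,330 kWh at $0.06/kWh → $7,579.80
31 Jan – 31 Dec 2010: 335 days × 4211 kWh/day = 1,410,685 kWh at $0.01/kWh → $14,106.85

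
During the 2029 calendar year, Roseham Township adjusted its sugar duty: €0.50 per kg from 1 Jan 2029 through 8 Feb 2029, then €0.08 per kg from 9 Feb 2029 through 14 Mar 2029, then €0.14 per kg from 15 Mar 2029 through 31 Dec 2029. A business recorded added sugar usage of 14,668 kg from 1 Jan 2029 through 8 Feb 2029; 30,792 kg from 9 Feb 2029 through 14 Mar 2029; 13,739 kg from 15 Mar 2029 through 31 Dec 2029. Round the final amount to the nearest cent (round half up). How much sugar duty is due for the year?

€11720.82

1 Jan – 8 Feb 2029: 14,668 kg at €0.50/kg → €7334.00
9 Feb – 14 Mar 2029: 30,792 kg at €0.08/kg → €2463.36
15 Mar – 31 Dec 2029: 13,739 kg at €0.14/kg → €1923.46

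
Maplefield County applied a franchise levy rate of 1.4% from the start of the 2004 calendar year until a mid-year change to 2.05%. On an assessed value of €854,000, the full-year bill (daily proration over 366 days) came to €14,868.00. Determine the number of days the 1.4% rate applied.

Let d = days at the first rate; then 366 − d days at the second rate.
€854,000 × [1.4%·d + 2.05%·(366−d)] / 366 = €14,868.00
Solving gives d = 174, so the new rate took effect on June 23, 2004.

174 days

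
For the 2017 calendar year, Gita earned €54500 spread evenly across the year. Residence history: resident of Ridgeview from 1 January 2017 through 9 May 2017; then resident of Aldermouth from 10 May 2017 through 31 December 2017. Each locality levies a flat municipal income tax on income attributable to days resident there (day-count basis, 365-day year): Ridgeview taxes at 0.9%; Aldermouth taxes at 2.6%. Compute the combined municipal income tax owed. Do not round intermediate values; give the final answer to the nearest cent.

Ridgeview, 1 January – 9 May 2017: 129 days → €54500 × 0.9% × 129/365 = €173.3548
Aldermouth, 10 May – 31 December 2017: 236 days → €54500 × 2.6% × 236/365 = €916.1973
Total = €1089.5521

€1089.55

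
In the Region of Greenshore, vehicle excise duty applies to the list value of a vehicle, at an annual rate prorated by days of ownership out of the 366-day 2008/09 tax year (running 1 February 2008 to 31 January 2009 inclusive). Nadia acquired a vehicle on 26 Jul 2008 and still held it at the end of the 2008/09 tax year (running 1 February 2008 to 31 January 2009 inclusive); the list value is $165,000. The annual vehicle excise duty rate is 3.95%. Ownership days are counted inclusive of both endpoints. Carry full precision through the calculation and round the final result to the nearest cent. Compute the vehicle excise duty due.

Days held (26 Jul 2008 – 31 Jan 2009): 190 out of 366
Tax = $165,000 × 3.95% × 190/366 = $3,383.4016

$3,383.40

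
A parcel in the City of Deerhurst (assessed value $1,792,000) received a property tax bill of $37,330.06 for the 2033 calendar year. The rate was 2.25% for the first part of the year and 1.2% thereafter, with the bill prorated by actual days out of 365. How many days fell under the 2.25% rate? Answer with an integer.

Let d = days at the first rate; then 365 − d days at the second rate.
$1,792,000 × [2.25%·d + 1.2%·(365−d)] / 365 = $37,330.06
Solving gives d = 307, so the new rate took effect on 4 November 2033.

307 days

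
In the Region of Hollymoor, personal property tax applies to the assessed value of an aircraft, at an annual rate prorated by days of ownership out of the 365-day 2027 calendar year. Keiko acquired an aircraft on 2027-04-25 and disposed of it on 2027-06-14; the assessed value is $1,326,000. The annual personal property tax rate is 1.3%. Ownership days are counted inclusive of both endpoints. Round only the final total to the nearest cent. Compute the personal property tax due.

Days held (2027-04-25 to 2027-06-14): 51 out of 365
Tax = $1,326,000 × 1.3% × 51/365 = $2,408.5973

$2,408.60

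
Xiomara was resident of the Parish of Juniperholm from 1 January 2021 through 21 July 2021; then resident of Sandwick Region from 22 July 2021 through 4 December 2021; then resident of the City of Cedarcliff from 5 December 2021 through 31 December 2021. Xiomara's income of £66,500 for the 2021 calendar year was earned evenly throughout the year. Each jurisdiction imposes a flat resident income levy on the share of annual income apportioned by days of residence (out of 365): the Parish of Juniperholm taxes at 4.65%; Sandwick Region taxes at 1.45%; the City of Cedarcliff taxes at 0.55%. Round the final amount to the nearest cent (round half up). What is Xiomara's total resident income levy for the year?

£2,097.67

The Parish of Juniperholm, 1 January – 21 July 2021: 202 days → £66,500 × 4.65% × 202/365 = £1,711.3274
Sandwick Region, 22 July – 4 December 2021: 136 days → £66,500 × 1.45% × 136/365 = £359.2822
The City of Cedarcliff, 5 December – 31 December 2021: 27 days → £66,500 × 0.55% × 27/365 = £27.0555
Total = £2,097.6651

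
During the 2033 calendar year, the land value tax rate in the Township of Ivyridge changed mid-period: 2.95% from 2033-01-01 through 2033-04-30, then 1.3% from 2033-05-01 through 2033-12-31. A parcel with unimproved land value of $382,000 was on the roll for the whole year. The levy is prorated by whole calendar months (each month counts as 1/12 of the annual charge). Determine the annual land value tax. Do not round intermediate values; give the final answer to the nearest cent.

$7,067.00

2033-01-01 to 2033-04-30: 4 months at 2.95% → $382,000 × 2.95% × 4/12 = $3,756.3333
2033-05-01 to 2033-12-31: 8 months at 1.3% → $382,000 × 1.3% × 8/12 = $3,310.6667
Total = $7,067.0000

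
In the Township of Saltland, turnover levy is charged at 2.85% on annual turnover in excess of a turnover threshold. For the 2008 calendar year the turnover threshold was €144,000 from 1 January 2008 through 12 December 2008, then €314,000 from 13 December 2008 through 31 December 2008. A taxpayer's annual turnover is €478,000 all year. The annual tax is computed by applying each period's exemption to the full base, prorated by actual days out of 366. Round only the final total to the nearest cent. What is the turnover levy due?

€9,267.48

1 January – 12 December 2008: 347 days, exemption €144,000 → (€478,000 − €144,000) × 2.85% × 347/366 = €9,024.8443
13 December – 31 December 2008: 19 days, exemption €314,000 → (€478,000 − €314,000) × 2.85% × 19/366 = €242.6393
Total = €9,267.4836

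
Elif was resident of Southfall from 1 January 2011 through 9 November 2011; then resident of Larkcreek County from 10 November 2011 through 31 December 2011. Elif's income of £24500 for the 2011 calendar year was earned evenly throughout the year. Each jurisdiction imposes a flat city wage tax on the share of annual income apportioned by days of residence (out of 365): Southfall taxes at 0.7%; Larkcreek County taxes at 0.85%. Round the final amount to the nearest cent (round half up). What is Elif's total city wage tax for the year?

Southfall, 1 January – 9 November 2011: 313 days → £24500 × 0.7% × 313/365 = £147.0671
Larkcreek County, 10 November – 31 December 2011: 52 days → £24500 × 0.85% × 52/365 = £29.6685
Total = £176.7356

£176.74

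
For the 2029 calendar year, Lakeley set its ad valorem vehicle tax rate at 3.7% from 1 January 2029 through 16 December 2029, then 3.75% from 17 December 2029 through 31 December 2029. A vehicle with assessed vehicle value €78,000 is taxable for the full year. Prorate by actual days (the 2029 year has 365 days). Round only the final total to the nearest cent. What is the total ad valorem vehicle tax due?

1 January – 16 December 2029: 350 days at 3.7% → €78,000 × 3.7% × 350/365 = €2,767.3973
17 December – 31 December 2029: 15 days at 3.75% → €78,000 × 3.75% × 15/365 = €120.2055
Total = €2,887.6027

€2,887.60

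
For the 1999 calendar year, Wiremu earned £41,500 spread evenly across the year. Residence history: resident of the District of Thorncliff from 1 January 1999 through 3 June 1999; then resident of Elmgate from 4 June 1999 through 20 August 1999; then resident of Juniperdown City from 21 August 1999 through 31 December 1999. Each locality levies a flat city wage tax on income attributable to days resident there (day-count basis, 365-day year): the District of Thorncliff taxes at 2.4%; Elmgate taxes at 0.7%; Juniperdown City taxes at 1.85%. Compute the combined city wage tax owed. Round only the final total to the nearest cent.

The District of Thorncliff, 1 January – 3 June 1999: 154 days → £41,500 × 2.4% × 154/365 = £420.2301
Elmgate, 4 June – 20 August 1999: 78 days → £41,500 × 0.7% × 78/365 = £62.0795
Juniperdown City, 21 August – 31 December 1999: 133 days → £41,500 × 1.85% × 133/365 = £279.7555
Total = £762.0651

£762.07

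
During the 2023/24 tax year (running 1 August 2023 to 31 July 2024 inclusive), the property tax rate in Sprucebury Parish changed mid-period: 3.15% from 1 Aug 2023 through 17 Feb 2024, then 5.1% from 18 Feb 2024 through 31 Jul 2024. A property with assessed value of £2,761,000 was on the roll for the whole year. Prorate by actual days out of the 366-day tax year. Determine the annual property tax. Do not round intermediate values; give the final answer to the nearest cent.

1 Aug 2023 – 17 Feb 2024: 201 days at 3.15% → £2,761,000 × 3.15% × 201/366 = £47,763.0369
18 Feb – 31 Jul 2024: 165 days at 5.1% → £2,761,000 × 5.1% × 165/366 = £63,480.3689
Total = £111,243.4057

£111,243.41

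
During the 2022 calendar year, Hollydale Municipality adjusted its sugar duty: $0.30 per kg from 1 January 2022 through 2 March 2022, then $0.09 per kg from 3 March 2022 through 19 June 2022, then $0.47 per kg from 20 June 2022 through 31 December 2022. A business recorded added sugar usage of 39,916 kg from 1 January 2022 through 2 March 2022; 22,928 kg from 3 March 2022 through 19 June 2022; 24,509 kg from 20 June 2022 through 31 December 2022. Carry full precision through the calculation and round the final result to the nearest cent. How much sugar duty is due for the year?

1 January – 2 March 2022: 39,916 kg at $0.30/kg → $11,974.80
3 March – 19 June 2022: 22,928 kg at $0.09/kg → $2,063.52
20 June – 31 December 2022: 24,509 kg at $0.47/kg → $11,519.23

$25,557.55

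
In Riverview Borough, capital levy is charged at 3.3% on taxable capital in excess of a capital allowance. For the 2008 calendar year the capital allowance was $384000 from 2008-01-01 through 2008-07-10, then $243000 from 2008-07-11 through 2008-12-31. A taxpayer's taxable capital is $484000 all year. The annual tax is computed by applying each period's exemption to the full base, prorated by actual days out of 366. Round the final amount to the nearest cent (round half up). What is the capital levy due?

$5512.08

2008-01-01 to 2008-07-10: 192 days, exemption $384000 → ($484000 − $384000) × 3.3% × 192/366 = $1731.1475
2008-07-11 to 2008-12-31: 174 days, exemption $243000 → ($484000 − $243000) × 3.3% × 174/366 = $3780.9344
Total = $5512.0820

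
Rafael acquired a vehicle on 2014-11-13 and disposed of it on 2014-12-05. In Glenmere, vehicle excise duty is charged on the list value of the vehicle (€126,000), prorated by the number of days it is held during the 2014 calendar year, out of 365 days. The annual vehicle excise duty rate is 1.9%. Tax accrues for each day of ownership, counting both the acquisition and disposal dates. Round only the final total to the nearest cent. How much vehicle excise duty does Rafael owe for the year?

€150.85

Days held (2014-11-13 to 2014-12-05): 23 out of 365
Tax = €126,000 × 1.9% × 23/365 = €150.8548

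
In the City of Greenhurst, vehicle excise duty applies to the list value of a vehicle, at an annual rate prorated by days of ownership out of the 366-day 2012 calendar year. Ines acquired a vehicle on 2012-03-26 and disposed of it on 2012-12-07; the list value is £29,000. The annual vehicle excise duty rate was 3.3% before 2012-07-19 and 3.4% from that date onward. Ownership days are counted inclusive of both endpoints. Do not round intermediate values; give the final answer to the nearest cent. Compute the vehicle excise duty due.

2012-03-26 to 2012-07-18: 115 days at 3.3% → £29,000 × 3.3% × 115/366 = £300.6967
2012-07-19 to 2012-12-07: 142 days at 3.4% → £29,000 × 3.4% × 142/366 = £382.5464
Total = £683.2432

£683.24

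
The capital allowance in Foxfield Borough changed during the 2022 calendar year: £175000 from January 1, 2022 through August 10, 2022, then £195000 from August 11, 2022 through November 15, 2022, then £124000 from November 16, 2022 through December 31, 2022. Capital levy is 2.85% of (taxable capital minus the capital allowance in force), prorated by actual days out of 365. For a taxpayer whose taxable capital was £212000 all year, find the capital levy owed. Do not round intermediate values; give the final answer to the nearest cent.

£1086.20

January 1 – August 10, 2022: 222 days, exemption £175000 → (£212000 − £175000) × 2.85% × 222/365 = £641.3671
August 11 – November 15, 2022: 97 days, exemption £195000 → (£212000 − £195000) × 2.85% × 97/365 = £128.7575
November 16 – December 31, 2022: 46 days, exemption £124000 → (£212000 − £124000) × 2.85% × 46/365 = £316.0767
Total = £1086.2014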